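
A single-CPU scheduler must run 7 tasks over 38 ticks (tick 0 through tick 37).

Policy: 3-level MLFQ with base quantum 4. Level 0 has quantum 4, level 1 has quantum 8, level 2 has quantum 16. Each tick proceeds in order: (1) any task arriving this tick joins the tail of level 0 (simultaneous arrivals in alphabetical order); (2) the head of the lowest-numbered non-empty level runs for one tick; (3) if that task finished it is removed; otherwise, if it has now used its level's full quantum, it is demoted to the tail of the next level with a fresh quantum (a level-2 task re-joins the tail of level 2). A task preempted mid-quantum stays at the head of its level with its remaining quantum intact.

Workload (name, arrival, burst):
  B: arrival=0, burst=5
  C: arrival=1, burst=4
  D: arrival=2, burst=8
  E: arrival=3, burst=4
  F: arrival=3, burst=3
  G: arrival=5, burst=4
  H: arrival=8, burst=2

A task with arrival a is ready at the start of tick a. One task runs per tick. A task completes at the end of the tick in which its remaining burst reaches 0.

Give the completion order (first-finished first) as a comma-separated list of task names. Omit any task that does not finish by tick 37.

completion order = C, E, F, G, H, B, D

t=0: L0/L1/L2 = B/-/- → run B
t=1: L0/L1/L2 = BC/-/- → run B
t=2: L0/L1/L2 = BCD/-/- → run B
t=3: L0/L1/L2 = BCDEF/-/- → run B
t=4: L0/L1/L2 = CDEF/B/- → run C
t=5: L0/L1/L2 = CDEFG/B/- → run C
t=6: L0/L1/L2 = CDEFG/B/- → run C
t=7: L0/L1/L2 = CDEFG/B/- → run C
t=8: L0/L1/L2 = DEFGH/B/- → run D
t=9: L0/L1/L2 = DEFGH/B/- → run D
t=10: L0/L1/L2 = DEFGH/B/- → run D
t=11: L0/L1/L2 = DEFGH/B/- → run D
t=12: L0/L1/L2 = EFGH/BD/- → run E
t=13: L0/L1/L2 = EFGH/BD/- → run E
t=14: L0/L1/L2 = EFGH/BD/- → run E
t=15: L0/L1/L2 = EFGH/BD/- → run E
t=16: L0/L1/L2 = FGH/BD/- → run F
t=17: L0/L1/L2 = FGH/BD/- → run F
t=18: L0/L1/L2 = FGH/BD/- → run F
t=19: L0/L1/L2 = GH/BD/- → run G
t=20: L0/L1/L2 = GH/BD/- → run G
t=21: L0/L1/L2 = GH/BD/- → run G
t=22: L0/L1/L2 = GH/BD/- → run G
t=23: L0/L1/L2 = H/BD/- → run H
t=24: L0/L1/L2 = H/BD/- → run H
t=25: L0/L1/L2 = -/BD/- → run B
t=26: L0/L1/L2 = -/D/- → run D
t=27: L0/L1/L2 = -/D/- → run D
t=28: L0/L1/L2 = -/D/- → run D
t=29: L0/L1/L2 = -/D/- → run D
t=30: (idle)
t=31: (idle)
t=32: (idle)
t=33: (idle)
t=34: (idle)
t=35: (idle)
t=36: (idle)
t=37: (idle)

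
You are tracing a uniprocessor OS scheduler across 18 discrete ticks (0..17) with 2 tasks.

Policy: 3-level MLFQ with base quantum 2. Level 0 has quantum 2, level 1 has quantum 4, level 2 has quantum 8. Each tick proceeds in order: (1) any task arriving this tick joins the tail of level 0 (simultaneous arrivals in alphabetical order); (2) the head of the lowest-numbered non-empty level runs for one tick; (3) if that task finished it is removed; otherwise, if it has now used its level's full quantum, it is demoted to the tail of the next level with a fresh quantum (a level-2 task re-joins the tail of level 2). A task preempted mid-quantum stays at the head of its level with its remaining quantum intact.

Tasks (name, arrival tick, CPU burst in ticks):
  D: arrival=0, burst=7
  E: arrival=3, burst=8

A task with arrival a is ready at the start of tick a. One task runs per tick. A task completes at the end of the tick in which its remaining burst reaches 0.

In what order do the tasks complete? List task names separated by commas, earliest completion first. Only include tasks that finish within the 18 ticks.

t=0: L0/L1/L2 = D/-/- → run D
t=1: L0/L1/L2 = D/-/- → run D
t=2: L0/L1/L2 = -/D/- → run D
t=3: L0/L1/L2 = E/D/- → run E
t=4: L0/L1/L2 = E/D/- → run E
t=5: L0/L1/L2 = -/DE/- → run D
t=6: L0/L1/L2 = -/DE/- → run D
t=7: L0/L1/L2 = -/DE/- → run D
t=8: L0/L1/L2 = -/E/D → run E
t=9: L0/L1/L2 = -/E/D → run E
t=10: L0/L1/L2 = -/E/D → run E
t=11: L0/L1/L2 = -/E/D → run E
t=12: L0/L1/L2 = -/-/DE → run D
t=13: L0/L1/L2 = -/-/E → run E
t=14: L0/L1/L2 = -/-/E → run E
t=15: (idle)
t=16: (idle)
t=17: (idle)

completion order = D, E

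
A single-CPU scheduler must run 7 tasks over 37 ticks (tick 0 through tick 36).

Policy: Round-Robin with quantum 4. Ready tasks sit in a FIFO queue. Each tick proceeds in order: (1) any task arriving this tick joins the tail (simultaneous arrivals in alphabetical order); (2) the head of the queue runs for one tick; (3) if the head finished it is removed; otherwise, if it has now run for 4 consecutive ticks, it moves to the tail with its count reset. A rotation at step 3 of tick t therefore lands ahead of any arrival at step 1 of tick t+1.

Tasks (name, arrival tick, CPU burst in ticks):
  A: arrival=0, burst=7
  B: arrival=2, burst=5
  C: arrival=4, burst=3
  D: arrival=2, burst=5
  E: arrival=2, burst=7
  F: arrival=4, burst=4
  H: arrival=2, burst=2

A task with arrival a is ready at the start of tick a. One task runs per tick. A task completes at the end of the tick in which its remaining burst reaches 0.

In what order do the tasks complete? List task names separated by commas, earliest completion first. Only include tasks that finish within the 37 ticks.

t=0: queue=[A] q_used=0 → run A
t=1: queue=[A] q_used=1 → run A
t=2: queue=[A,B,D,E,H] q_used=2 → run A
t=3: queue=[A,B,D,E,H] q_used=3 → run A
t=4: queue=[B,D,E,H,A,C,F] q_used=0 → run B
t=5: queue=[B,D,E,H,A,C,F] q_used=1 → run B
t=6: queue=[B,D,E,H,A,C,F] q_used=2 → run B
t=7: queue=[B,D,E,H,A,C,F] q_used=3 → run B
t=8: queue=[D,E,H,A,C,F,B] q_used=0 → run D
t=9: queue=[D,E,H,A,C,F,B] q_used=1 → run D
t=10: queue=[D,E,H,A,C,F,B] q_used=2 → run D
t=11: queue=[D,E,H,A,C,F,B] q_used=3 → run D
t=12: queue=[E,H,A,C,F,B,D] q_used=0 → run E
t=13: queue=[E,H,A,C,F,B,D] q_used=1 → run E
t=14: queue=[E,H,A,C,F,B,D] q_used=2 → run E
t=15: queue=[E,H,A,C,F,B,D] q_used=3 → run E
t=16: queue=[H,A,C,F,B,D,E] q_used=0 → run H
t=17: queue=[H,A,C,F,B,D,E] q_used=1 → run H
t=18: queue=[A,C,F,B,D,E] q_used=0 → run A
t=19: queue=[A,C,F,B,D,E] q_used=1 → run A
t=20: queue=[A,C,F,B,D,E] q_used=2 → run A
t=21: queue=[C,F,B,D,E] q_used=0 → run C
t=22: queue=[C,F,B,D,E] q_used=1 → run C
t=23: queue=[C,F,B,D,E] q_used=2 → run C
t=24: queue=[F,B,D,E] q_used=0 → run F
t=25: queue=[F,B,D,E] q_used=1 → run F
t=26: queue=[F,B,D,E] q_used=2 → run F
t=27: queue=[F,B,D,E] q_used=3 → run F
t=28: queue=[B,D,E] q_used=0 → run B
t=29: queue=[D,E] q_used=0 → run D
t=30: queue=[E] q_used=0 → run E
t=31: queue=[E] q_used=1 → run E
t=32: queue=[E] q_used=2 → run E
t=33: (idle)
t=34: (idle)
t=35: (idle)
t=36: (idle)

completion order = H, A, C, F, B, D, E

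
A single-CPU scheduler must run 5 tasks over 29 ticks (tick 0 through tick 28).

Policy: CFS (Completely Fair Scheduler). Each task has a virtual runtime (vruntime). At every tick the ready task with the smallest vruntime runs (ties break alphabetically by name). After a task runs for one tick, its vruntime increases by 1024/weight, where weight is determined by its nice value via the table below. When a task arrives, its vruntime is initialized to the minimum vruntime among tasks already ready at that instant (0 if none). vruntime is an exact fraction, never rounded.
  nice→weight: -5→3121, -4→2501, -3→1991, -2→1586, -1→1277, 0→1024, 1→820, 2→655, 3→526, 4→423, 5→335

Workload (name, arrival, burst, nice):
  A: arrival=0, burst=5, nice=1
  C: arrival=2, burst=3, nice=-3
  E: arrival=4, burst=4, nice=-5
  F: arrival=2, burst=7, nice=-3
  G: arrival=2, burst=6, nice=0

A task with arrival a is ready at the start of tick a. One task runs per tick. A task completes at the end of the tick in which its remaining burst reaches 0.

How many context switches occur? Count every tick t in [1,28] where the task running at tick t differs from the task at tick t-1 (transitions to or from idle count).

context switches = 21

t=0: vr[A=0] → run A
t=1: vr[A=256/205] → run A
t=2: vr[A=512/205 C=512/205 F=512/205 G=512/205] → run A
t=3: vr[A=768/205 C=512/205 F=512/205 G=512/205] → run C
t=4: vr[A=768/205 C=1229312/408155 E=512/205 F=512/205 G=512/205] → run E
t=5: vr[A=768/205 C=1229312/408155 E=1807872/639805 F=512/205 G=512/205] → run F
t=6: vr[A=768/205 C=1229312/408155 E=1807872/639805 F=1229312/408155 G=512/205] → run G
t=7: vr[A=768/205 C=1229312/408155 E=1807872/639805 F=1229312/408155 G=717/205] → run E
t=8: vr[A=768/205 C=1229312/408155 E=2017792/639805 F=1229312/408155 G=717/205] → run C
t=9: vr[A=768/205 C=1439232/408155 E=2017792/639805 F=1229312/408155 G=717/205] → run F
t=10: vr[A=768/205 C=1439232/408155 E=2017792/639805 F=1439232/408155 G=717/205] → run E
t=11: vr[A=768/205 C=1439232/408155 E=2227712/639805 F=1439232/408155 G=717/205] → run E
t=12: vr[A=768/205 C=1439232/408155 F=1439232/408155 G=717/205] → run G
t=13: vr[A=768/205 C=1439232/408155 F=1439232/408155 G=922/205] → run C
t=14: vr[A=768/205 F=1439232/408155 G=922/205] → run F
t=15: vr[A=768/205 F=1649152/408155 G=922/205] → run A
t=16: vr[A=1024/205 F=1649152/408155 G=922/205] → run F
t=17: vr[A=1024/205 F=1859072/408155 G=922/205] → run G
t=18: vr[A=1024/205 F=1859072/408155 G=1127/205] → run F
t=19: vr[A=1024/205 F=2068992/408155 G=1127/205] → run A
t=20: vr[F=2068992/408155 G=1127/205] → run F
t=21: vr[F=2278912/408155 G=1127/205] → run G
t=22: vr[F=2278912/408155 G=1332/205] → run F
t=23: vr[G=1332/205] → run G
t=24: vr[G=1537/205] → run G
t=25: (idle)
t=26: (idle)
t=27: (idle)
t=28: (idle)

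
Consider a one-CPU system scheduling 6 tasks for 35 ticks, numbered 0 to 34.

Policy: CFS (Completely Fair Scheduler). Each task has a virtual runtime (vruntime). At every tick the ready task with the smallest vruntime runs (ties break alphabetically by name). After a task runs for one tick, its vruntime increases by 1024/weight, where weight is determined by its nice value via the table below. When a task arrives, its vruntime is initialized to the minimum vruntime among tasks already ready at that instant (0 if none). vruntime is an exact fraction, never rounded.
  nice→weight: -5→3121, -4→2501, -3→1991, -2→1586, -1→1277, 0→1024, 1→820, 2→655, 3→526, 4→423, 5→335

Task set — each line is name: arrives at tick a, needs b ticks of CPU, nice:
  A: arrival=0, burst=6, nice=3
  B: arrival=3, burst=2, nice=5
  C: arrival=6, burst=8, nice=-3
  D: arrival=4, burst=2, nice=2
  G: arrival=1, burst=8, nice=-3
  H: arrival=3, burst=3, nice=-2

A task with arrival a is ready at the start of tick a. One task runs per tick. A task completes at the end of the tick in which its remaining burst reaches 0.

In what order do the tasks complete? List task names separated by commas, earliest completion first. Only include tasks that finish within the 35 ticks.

t=0: vr[A=0] → run A
t=1: vr[A=512/263 G=512/263] → run A
t=2: vr[A=1024/263 G=512/263] → run G
t=3: vr[A=1024/263 B=1288704/523633 G=1288704/523633 H=1288704/523633] → run B
t=4: vr[A=1024/263 B=967916032/175417055 D=1288704/523633 G=1288704/523633 H=1288704/523633] → run D
t=5: vr[A=1024/263 B=967916032/175417055 D=1380301312/342979615 G=1288704/523633 H=1288704/523633] → run G
t=6: vr[A=1024/263 B=967916032/175417055 C=1288704/523633 D=1380301312/342979615 G=1558016/523633 H=1288704/523633] → run C
t=7: vr[A=1024/263 B=967916032/175417055 C=1558016/523633 D=1380301312/342979615 G=1558016/523633 H=1288704/523633] → run H
t=8: vr[A=1024/263 B=967916032/175417055 C=1558016/523633 D=1380301312/342979615 G=1558016/523633 H=1290042368/415240969] → run C
t=9: vr[A=1024/263 B=967916032/175417055 C=1827328/523633 D=1380301312/342979615 G=1558016/523633 H=1290042368/415240969] → run G
t=10: vr[A=1024/263 B=967916032/175417055 C=1827328/523633 D=1380301312/342979615 G=1827328/523633 H=1290042368/415240969] → run H
t=11: vr[A=1024/263 B=967916032/175417055 C=1827328/523633 D=1380301312/342979615 G=1827328/523633 H=1558142464/415240969] → run C
t=12: vr[A=1024/263 B=967916032/175417055 C=2096640/523633 D=1380301312/342979615 G=1827328/523633 H=1558142464/415240969] → run G
t=13: vr[A=1024/263 B=967916032/175417055 C=2096640/523633 D=1380301312/342979615 G=2096640/523633 H=1558142464/415240969] → run H
t=14: vr[A=1024/263 B=967916032/175417055 C=2096640/523633 D=1380301312/342979615 G=2096640/523633] → run A
t=15: vr[A=1536/263 B=967916032/175417055 C=2096640/523633 D=1380301312/342979615 G=2096640/523633] → run C
t=16: vr[A=1536/263 B=967916032/175417055 C=2365952/523633 D=1380301312/342979615 G=2096640/523633] → run G
t=17: vr[A=1536/263 B=967916032/175417055 C=2365952/523633 D=1380301312/342979615 G=2365952/523633] → run D
t=18: vr[A=1536/263 B=967916032/175417055 C=2365952/523633 G=2365952/523633] → run C
t=19: vr[A=1536/263 B=967916032/175417055 C=2635264/523633 G=2365952/523633] → run G
t=20: vr[A=1536/263 B=967916032/175417055 C=2635264/523633 G=2635264/523633] → run C
t=21: vr[A=1536/263 B=967916032/175417055 C=2904576/523633 G=2635264/523633] → run G
t=22: vr[A=1536/263 B=967916032/175417055 C=2904576/523633 G=2904576/523633] → run B
t=23: vr[A=1536/263 C=2904576/523633 G=2904576/523633] → run C
t=24: vr[A=1536/263 C=3173888/523633 G=2904576/523633] → run G
t=25: vr[A=1536/263 C=3173888/523633] → run A
t=26: vr[A=2048/263 C=3173888/523633] → run C
t=27: vr[A=2048/263] → run A
t=28: vr[A=2560/263] → run A
t=29: (idle)
t=30: (idle)
t=31: (idle)
t=32: (idle)
t=33: (idle)
t=34: (idle)

completion order = H, D, B, G, C, A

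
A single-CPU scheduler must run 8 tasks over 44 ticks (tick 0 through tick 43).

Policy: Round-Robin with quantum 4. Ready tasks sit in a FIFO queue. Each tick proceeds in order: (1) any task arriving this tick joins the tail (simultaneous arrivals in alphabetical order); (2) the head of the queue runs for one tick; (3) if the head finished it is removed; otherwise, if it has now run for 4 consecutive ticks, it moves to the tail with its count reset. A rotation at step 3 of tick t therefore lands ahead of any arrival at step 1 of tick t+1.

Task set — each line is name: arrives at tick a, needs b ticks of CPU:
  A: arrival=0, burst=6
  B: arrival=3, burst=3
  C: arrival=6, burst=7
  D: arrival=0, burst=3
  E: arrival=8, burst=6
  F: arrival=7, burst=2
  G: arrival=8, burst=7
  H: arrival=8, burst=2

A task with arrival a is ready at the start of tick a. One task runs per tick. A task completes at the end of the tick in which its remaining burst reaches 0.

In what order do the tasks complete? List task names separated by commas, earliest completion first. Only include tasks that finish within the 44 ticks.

t=0: queue=[A,D] q_used=0 → run A
t=1: queue=[A,D] q_used=1 → run A
t=2: queue=[A,D] q_used=2 → run A
t=3: queue=[A,D,B] q_used=3 → run A
t=4: queue=[D,B,A] q_used=0 → run D
t=5: queue=[D,B,A] q_used=1 → run D
t=6: queue=[D,B,A,C] q_used=2 → run D
t=7: queue=[B,A,C,F] q_used=0 → run B
t=8: queue=[B,A,C,F,E,G,H] q_used=1 → run B
t=9: queue=[B,A,C,F,E,G,H] q_used=2 → run B
t=10: queue=[A,C,F,E,G,H] q_used=0 → run A
t=11: queue=[A,C,F,E,G,H] q_used=1 → run A
t=12: queue=[C,F,E,G,H] q_used=0 → run C
t=13: queue=[C,F,E,G,H] q_used=1 → run C
t=14: queue=[C,F,E,G,H] q_used=2 → run C
t=15: queue=[C,F,E,G,H] q_used=3 → run C
t=16: queue=[F,E,G,H,C] q_used=0 → run F
t=17: queue=[F,E,G,H,C] q_used=1 → run F
t=18: queue=[E,G,H,C] q_used=0 → run E
t=19: queue=[E,G,H,C] q_used=1 → run E
t=20: queue=[E,G,H,C] q_used=2 → run E
t=21: queue=[E,G,H,C] q_used=3 → run E
t=22: queue=[G,H,C,E] q_used=0 → run G
t=23: queue=[G,H,C,E] q_used=1 → run G
t=24: queue=[G,H,C,E] q_used=2 → run G
t=25: queue=[G,H,C,E] q_used=3 → run G
t=26: queue=[H,C,E,G] q_used=0 → run H
t=27: queue=[H,C,E,G] q_used=1 → run H
t=28: queue=[C,E,G] q_used=0 → run C
t=29: queue=[C,E,G] q_used=1 → run C
t=30: queue=[C,E,G] q_used=2 → run C
t=31: queue=[E,G] q_used=0 → run E
t=32: queue=[E,G] q_used=1 → run E
t=33: queue=[G] q_used=0 → run G
t=34: queue=[G] q_used=1 → run G
t=35: queue=[G] q_used=2 → run G
t=36: (idle)
t=37: (idle)
t=38: (idle)
t=39: (idle)
t=40: (idle)
t=41: (idle)
t=42: (idle)
t=43: (idle)

completion order = D, B, A, F, H, C, E, G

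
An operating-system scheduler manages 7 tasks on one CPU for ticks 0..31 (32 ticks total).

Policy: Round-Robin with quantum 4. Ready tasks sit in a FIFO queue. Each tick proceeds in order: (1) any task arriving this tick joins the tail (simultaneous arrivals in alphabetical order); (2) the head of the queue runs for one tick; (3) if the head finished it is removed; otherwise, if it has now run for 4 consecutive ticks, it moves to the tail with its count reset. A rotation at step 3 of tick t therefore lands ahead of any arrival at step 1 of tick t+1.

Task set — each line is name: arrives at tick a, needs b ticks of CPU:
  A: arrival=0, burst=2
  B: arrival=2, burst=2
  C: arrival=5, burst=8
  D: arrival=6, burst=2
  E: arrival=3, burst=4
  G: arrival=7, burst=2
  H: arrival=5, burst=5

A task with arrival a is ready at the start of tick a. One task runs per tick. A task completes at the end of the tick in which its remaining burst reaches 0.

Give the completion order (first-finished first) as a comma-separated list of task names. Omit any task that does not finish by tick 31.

t=0: queue=[A] q_used=0 → run A
t=1: queue=[A] q_used=1 → run A
t=2: queue=[B] q_used=0 → run B
t=3: queue=[B,E] q_used=1 → run B
t=4: queue=[E] q_used=0 → run E
t=5: queue=[E,C,H] q_used=1 → run E
t=6: queue=[E,C,H,D] q_used=2 → run E
t=7: queue=[E,C,H,D,G] q_used=3 → run E
t=8: queue=[C,H,D,G] q_used=0 → run C
t=9: queue=[C,H,D,G] q_used=1 → run C
t=10: queue=[C,H,D,G] q_used=2 → run C
t=11: queue=[C,H,D,G] q_used=3 → run C
t=12: queue=[H,D,G,C] q_used=0 → run H
t=13: queue=[H,D,G,C] q_used=1 → run H
t=14: queue=[H,D,G,C] q_used=2 → run H
t=15: queue=[H,D,G,C] q_used=3 → run H
t=16: queue=[D,G,C,H] q_used=0 → run D
t=17: queue=[D,G,C,H] q_used=1 → run D
t=18: queue=[G,C,H] q_used=0 → run G
t=19: queue=[G,C,H] q_used=1 → run G
t=20: queue=[C,H] q_used=0 → run C
t=21: queue=[C,H] q_used=1 → run C
t=22: queue=[C,H] q_used=2 → run C
t=23: queue=[C,H] q_used=3 → run C
t=24: queue=[H] q_used=0 → run H
t=25: (idle)
t=26: (idle)
t=27: (idle)
t=28: (idle)
t=29: (idle)
t=30: (idle)
t=31: (idle)

completion order = A, B, E, D, G, C, H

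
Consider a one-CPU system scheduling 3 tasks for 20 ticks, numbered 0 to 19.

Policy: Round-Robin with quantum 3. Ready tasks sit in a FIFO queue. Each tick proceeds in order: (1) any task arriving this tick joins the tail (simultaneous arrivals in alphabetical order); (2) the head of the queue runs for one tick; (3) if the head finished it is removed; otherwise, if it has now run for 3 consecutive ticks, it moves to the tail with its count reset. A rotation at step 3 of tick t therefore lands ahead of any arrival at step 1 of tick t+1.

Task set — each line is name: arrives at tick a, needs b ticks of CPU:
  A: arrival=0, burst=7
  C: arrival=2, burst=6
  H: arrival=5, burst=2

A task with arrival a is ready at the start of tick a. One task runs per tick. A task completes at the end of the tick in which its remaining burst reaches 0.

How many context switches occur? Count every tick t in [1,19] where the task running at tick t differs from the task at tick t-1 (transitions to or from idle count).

context switches = 6

t=0: queue=[A] q_used=0 → run A
t=1: queue=[A] q_used=1 → run A
t=2: queue=[A,C] q_used=2 → run A
t=3: queue=[C,A] q_used=0 → run C
t=4: queue=[C,A] q_used=1 → run C
t=5: queue=[C,A,H] q_used=2 → run C
t=6: queue=[A,H,C] q_used=0 → run A
t=7: queue=[A,H,C] q_used=1 → run A
t=8: queue=[A,H,C] q_used=2 → run A
t=9: queue=[H,C,A] q_used=0 → run H
t=10: queue=[H,C,A] q_used=1 → run H
t=11: queue=[C,A] q_used=0 → run C
t=12: queue=[C,A] q_used=1 → run C
t=13: queue=[C,A] q_used=2 → run C
t=14: queue=[A] q_used=0 → run A
t=15: (idle)
t=16: (idle)
t=17: (idle)
t=18: (idle)
t=19: (idle)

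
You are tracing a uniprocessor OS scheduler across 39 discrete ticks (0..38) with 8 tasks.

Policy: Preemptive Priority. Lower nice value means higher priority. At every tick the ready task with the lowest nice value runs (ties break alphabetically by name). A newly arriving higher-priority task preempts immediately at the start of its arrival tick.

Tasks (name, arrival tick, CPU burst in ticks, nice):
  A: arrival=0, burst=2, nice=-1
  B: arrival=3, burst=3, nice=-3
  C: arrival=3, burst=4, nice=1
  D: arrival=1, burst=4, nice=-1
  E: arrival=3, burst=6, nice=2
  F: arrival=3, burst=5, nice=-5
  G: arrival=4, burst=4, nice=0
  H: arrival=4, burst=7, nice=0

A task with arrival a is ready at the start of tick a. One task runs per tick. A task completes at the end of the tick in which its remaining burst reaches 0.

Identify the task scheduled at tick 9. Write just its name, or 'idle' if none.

t=0: ready={A} → run A
t=1: ready={A,D} → run A
t=2: ready={D} → run D
t=3: ready={B,C,D,E,F} → run F
t=4: ready={B,C,D,E,F,G,H} → run F
t=5: ready={B,C,D,E,F,G,H} → run F
t=6: ready={B,C,D,E,F,G,H} → run F
t=7: ready={B,C,D,E,F,G,H} → run F
t=8: ready={B,C,D,E,G,H} → run B
t=9: ready={B,C,D,E,G,H} → run B
t=10: ready={B,C,D,E,G,H} → run B
t=11: ready={C,D,E,G,H} → run D
t=12: ready={C,D,E,G,H} → run D
t=13: ready={C,D,E,G,H} → run D
t=14: ready={C,E,G,H} → run G
t=15: ready={C,E,G,H} → run G
t=16: ready={C,E,G,H} → run G
t=17: ready={C,E,G,H} → run G
t=18: ready={C,E,H} → run H
t=19: ready={C,E,H} → run H
t=20: ready={C,E,H} → run H
t=21: ready={C,E,H} → run H
t=22: ready={C,E,H} → run H
t=23: ready={C,E,H} → run H
t=24: ready={C,E,H} → run H
t=25: ready={C,E} → run C
t=26: ready={C,E} → run C
t=27: ready={C,E} → run C
t=28: ready={C,E} → run C
t=29: ready={E} → run E
t=30: ready={E} → run E
t=31: ready={E} → run E
t=32: ready={E} → run E
t=33: ready={E} → run E
t=34: ready={E} → run E
t=35: (idle)
t=36: (idle)
t=37: (idle)
t=38: (idle)

running at tick 9 = B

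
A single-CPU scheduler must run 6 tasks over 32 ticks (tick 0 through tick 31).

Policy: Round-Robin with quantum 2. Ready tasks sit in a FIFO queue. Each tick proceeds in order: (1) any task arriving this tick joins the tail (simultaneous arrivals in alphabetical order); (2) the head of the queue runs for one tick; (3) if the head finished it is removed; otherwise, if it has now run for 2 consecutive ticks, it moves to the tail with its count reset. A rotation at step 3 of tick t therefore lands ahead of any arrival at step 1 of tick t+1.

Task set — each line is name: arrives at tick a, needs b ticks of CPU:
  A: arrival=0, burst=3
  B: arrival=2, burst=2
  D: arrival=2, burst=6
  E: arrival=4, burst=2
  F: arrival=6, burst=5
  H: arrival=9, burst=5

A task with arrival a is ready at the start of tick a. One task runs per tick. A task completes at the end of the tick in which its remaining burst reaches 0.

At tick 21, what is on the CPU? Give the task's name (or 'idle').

running at tick 21 = F

t=0: queue=[A] q_used=0 → run A
t=1: queue=[A] q_used=1 → run A
t=2: queue=[A,B,D] q_used=0 → run A
t=3: queue=[B,D] q_used=0 → run B
t=4: queue=[B,D,E] q_used=1 → run B
t=5: queue=[D,E] q_used=0 → run D
t=6: queue=[D,E,F] q_used=1 → run D
t=7: queue=[E,F,D] q_used=0 → run E
t=8: queue=[E,F,D] q_used=1 → run E
t=9: queue=[F,D,H] q_used=0 → run F
t=10: queue=[F,D,H] q_used=1 → run F
t=11: queue=[D,H,F] q_used=0 → run D
t=12: queue=[D,H,F] q_used=1 → run D
t=13: queue=[H,F,D] q_used=0 → run H
t=14: queue=[H,F,D] q_used=1 → run H
t=15: queue=[F,D,H] q_used=0 → run F
t=16: queue=[F,D,H] q_used=1 → run F
t=17: queue=[D,H,F] q_used=0 → run D
t=18: queue=[D,H,F] q_used=1 → run D
t=19: queue=[H,F] q_used=0 → run H
t=20: queue=[H,F] q_used=1 → run H
t=21: queue=[F,H] q_used=0 → run F
t=22: queue=[H] q_used=0 → run H
t=23: (idle)
t=24: (idle)
t=25: (idle)
t=26: (idle)
t=27: (idle)
t=28: (idle)
t=29: (idle)
t=30: (idle)
t=31: (idle)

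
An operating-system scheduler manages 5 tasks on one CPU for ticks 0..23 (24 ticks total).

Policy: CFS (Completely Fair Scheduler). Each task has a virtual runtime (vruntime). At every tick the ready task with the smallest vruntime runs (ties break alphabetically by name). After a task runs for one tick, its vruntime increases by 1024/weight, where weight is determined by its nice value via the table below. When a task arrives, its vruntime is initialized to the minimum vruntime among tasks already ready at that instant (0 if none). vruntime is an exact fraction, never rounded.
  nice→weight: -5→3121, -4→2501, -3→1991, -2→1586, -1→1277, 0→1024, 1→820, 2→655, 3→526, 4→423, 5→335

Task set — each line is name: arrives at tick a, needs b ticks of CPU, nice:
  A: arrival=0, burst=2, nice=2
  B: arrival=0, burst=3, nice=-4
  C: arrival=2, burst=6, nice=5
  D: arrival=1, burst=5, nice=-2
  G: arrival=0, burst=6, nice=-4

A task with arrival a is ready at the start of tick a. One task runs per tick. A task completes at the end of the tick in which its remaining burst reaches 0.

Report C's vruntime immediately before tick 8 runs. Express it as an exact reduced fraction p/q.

vruntime(C, start of tick 8) = 1024/335

t=0: vr[A=0 B=0 G=0] → run A
t=1: vr[A=1024/655 B=0 D=0 G=0] → run B
t=2: vr[A=1024/655 B=1024/2501 C=0 D=0 G=0] → run C
t=3: vr[A=1024/655 B=1024/2501 C=1024/335 D=0 G=0] → run D
t=4: vr[A=1024/655 B=1024/2501 C=1024/335 D=512/793 G=0] → run G
t=5: vr[A=1024/655 B=1024/2501 C=1024/335 D=512/793 G=1024/2501] → run B
t=6: vr[A=1024/655 B=2048/2501 C=1024/335 D=512/793 G=1024/2501] → run G
t=7: vr[A=1024/655 B=2048/2501 C=1024/335 D=512/793 G=2048/2501] → run D
t=8: vr[A=1024/655 B=2048/2501 C=1024/335 D=1024/793 G=2048/2501] → run B
t=9: vr[A=1024/655 C=1024/335 D=1024/793 G=2048/2501] → run G
t=10: vr[A=1024/655 C=1024/335 D=1024/793 G=3072/2501] → run G
t=11: vr[A=1024/655 C=1024/335 D=1024/793 G=4096/2501] → run D
t=12: vr[A=1024/655 C=1024/335 D=1536/793 G=4096/2501] → run A
t=13: vr[C=1024/335 D=1536/793 G=4096/2501] → run G
t=14: vr[C=1024/335 D=1536/793 G=5120/2501] → run D
t=15: vr[C=1024/335 D=2048/793 G=5120/2501] → run G
t=16: vr[C=1024/335 D=2048/793] → run D
t=17: vr[C=1024/335] → run C
t=18: vr[C=2048/335] → run C
t=19: vr[C=3072/335] → run C
t=20: vr[C=4096/335] → run C
t=21: vr[C=1024/67] → run C
t=22: (idle)
t=23: (idle)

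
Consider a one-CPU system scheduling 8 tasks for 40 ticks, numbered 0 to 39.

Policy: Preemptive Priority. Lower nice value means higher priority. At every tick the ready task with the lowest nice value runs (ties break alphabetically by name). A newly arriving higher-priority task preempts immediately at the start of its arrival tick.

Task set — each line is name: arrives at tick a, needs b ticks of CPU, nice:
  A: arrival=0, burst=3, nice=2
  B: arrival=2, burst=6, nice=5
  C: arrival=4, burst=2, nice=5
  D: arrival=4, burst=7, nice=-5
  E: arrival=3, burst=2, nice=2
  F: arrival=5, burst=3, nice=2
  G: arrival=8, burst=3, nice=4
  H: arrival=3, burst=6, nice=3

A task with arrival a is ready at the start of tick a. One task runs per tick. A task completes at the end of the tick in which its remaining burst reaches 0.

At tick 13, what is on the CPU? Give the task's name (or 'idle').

t=0: ready={A} → run A
t=1: ready={A} → run A
t=2: ready={A,B} → run A
t=3: ready={B,E,H} → run E
t=4: ready={B,C,D,E,H} → run D
t=5: ready={B,C,D,E,F,H} → run D
t=6: ready={B,C,D,E,F,H} → run D
t=7: ready={B,C,D,E,F,H} → run D
t=8: ready={B,C,D,E,F,G,H} → run D
t=9: ready={B,C,D,E,F,G,H} → run D
t=10: ready={B,C,D,E,F,G,H} → run D
t=11: ready={B,C,E,F,G,H} → run E
t=12: ready={B,C,F,G,H} → run F
t=13: ready={B,C,F,G,H} → run F
t=14: ready={B,C,F,G,H} → run F
t=15: ready={B,C,G,H} → run H
t=16: ready={B,C,G,H} → run H
t=17: ready={B,C,G,H} → run H
t=18: ready={B,C,G,H} → run H
t=19: ready={B,C,G,H} → run H
t=20: ready={B,C,G,H} → run H
t=21: ready={B,C,G} → run G
t=22: ready={B,C,G} → run G
t=23: ready={B,C,G} → run G
t=24: ready={B,C} → run B
t=25: ready={B,C} → run B
t=26: ready={B,C} → run B
t=27: ready={B,C} → run B
t=28: ready={B,C} → run B
t=29: ready={B,C} → run B
t=30: ready={C} → run C
t=31: ready={C} → run C
t=32: (idle)
t=33: (idle)
t=34: (idle)
t=35: (idle)
t=36: (idle)
t=37: (idle)
t=38: (idle)
t=39: (idle)

running at tick 13 = F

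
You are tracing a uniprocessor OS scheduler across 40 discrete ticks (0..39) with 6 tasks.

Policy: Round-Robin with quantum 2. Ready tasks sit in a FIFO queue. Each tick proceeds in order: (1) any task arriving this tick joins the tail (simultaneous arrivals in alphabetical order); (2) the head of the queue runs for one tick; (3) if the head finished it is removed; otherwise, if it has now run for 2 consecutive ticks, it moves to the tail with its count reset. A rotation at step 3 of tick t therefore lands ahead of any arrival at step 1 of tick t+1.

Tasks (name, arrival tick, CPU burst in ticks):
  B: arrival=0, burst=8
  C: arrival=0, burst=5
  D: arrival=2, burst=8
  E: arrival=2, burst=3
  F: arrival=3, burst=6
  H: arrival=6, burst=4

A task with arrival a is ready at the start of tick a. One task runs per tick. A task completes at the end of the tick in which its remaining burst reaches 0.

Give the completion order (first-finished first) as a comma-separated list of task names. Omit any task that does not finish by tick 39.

t=0: queue=[B,C] q_used=0 → run B
t=1: queue=[B,C] q_used=1 → run B
t=2: queue=[C,B,D,E] q_used=0 → run C
t=3: queue=[C,B,D,E,F] q_used=1 → run C
t=4: queue=[B,D,E,F,C] q_used=0 → run B
t=5: queue=[B,D,E,F,C] q_used=1 → run B
t=6: queue=[D,E,F,C,B,H] q_used=0 → run D
t=7: queue=[D,E,F,C,B,H] q_used=1 → run D
t=8: queue=[E,F,C,B,H,D] q_used=0 → run E
t=9: queue=[E,F,C,B,H,D] q_used=1 → run E
t=10: queue=[F,C,B,H,D,E] q_used=0 → run F
t=11: queue=[F,C,B,H,D,E] q_used=1 → run F
t=12: queue=[C,B,H,D,E,F] q_used=0 → run C
t=13: queue=[C,B,H,D,E,F] q_used=1 → run C
t=14: queue=[B,H,D,E,F,C] q_used=0 → run B
t=15: queue=[B,H,D,E,F,C] q_used=1 → run B
t=16: queue=[H,D,E,F,C,B] q_used=0 → run H
t=17: queue=[H,D,E,F,C,B] q_used=1 → run H
t=18: queue=[D,E,F,C,B,H] q_used=0 → run D
t=19: queue=[D,E,F,C,B,H] q_used=1 → run D
t=20: queue=[E,F,C,B,H,D] q_used=0 → run E
t=21: queue=[F,C,B,H,D] q_used=0 → run F
t=22: queue=[F,C,B,H,D] q_used=1 → run F
t=23: queue=[C,B,H,D,F] q_used=0 → run C
t=24: queue=[B,H,D,F] q_used=0 → run B
t=25: queue=[B,H,D,F] q_used=1 → run B
t=26: queue=[H,D,F] q_used=0 → run H
t=27: queue=[H,D,F] q_used=1 → run H
t=28: queue=[D,F] q_used=0 → run D
t=29: queue=[D,F] q_used=1 → run D
t=30: queue=[F,D] q_used=0 → run F
t=31: queue=[F,D] q_used=1 → run F
t=32: queue=[D] q_used=0 → run D
t=33: queue=[D] q_used=1 → run D
t=34: (idle)
t=35: (idle)
t=36: (idle)
t=37: (idle)
t=38: (idle)
t=39: (idle)

completion order = E, C, B, H, F, D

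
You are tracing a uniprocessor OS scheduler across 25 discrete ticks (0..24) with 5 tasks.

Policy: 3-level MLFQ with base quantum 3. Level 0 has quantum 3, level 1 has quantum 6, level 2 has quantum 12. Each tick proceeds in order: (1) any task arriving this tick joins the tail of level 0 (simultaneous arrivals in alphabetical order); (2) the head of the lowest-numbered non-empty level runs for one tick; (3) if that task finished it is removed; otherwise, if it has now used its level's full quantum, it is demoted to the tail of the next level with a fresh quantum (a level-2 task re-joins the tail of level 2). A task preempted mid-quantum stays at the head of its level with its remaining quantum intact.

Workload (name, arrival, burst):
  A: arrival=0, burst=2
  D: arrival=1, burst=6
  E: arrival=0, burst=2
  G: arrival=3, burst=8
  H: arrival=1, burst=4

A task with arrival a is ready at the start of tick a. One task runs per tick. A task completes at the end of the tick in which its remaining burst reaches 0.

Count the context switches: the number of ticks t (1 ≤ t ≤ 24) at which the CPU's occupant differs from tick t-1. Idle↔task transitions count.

t=0: L0/L1/L2 = AE/-/- → run A
t=1: L0/L1/L2 = AEDH/-/- → run A
t=2: L0/L1/L2 = EDH/-/- → run E
t=3: L0/L1/L2 = EDHG/-/- → run E
t=4: L0/L1/L2 = DHG/-/- → run D
t=5: L0/L1/L2 = DHG/-/- → run D
t=6: L0/L1/L2 = DHG/-/- → run D
t=7: L0/L1/L2 = HG/D/- → run H
t=8: L0/L1/L2 = HG/D/- → run H
t=9: L0/L1/L2 = HG/D/- → run H
t=10: L0/L1/L2 = G/DH/- → run G
t=11: L0/L1/L2 = G/DH/- → run G
t=12: L0/L1/L2 = G/DH/- → run G
t=13: L0/L1/L2 = -/DHG/- → run D
t=14: L0/L1/L2 = -/DHG/- → run D
t=15: L0/L1/L2 = -/DHG/- → run D
t=16: L0/L1/L2 = -/HG/- → run H
t=17: L0/L1/L2 = -/G/- → run G
t=18: L0/L1/L2 = -/G/- → run G
t=19: L0/L1/L2 = -/G/- → run G
t=20: L0/L1/L2 = -/G/- → run G
t=21: L0/L1/L2 = -/G/- → run G
t=22: (idle)
t=23: (idle)
t=24: (idle)

context switches = 8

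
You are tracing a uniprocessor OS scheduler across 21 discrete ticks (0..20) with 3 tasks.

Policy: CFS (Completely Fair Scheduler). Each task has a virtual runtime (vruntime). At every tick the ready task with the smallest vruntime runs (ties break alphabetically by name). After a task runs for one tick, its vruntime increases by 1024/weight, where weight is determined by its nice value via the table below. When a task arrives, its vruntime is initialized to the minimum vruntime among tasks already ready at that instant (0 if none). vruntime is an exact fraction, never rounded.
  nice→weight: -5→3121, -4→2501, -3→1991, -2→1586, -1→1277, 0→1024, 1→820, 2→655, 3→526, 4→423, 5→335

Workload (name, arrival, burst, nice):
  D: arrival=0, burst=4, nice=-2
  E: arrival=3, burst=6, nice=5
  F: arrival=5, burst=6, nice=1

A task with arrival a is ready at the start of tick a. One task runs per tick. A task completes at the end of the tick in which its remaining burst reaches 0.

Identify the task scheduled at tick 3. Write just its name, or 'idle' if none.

running at tick 3 = D

t=0: vr[D=0] → run D
t=1: vr[D=512/793] → run D
t=2: vr[D=1024/793] → run D
t=3: vr[D=1536/793 E=1536/793] → run D
t=4: vr[E=1536/793] → run E
t=5: vr[E=1326592/265655 F=1326592/265655] → run E
t=6: vr[E=2138624/265655 F=1326592/265655] → run F
t=7: vr[E=2138624/265655 F=67991808/10891855] → run F
t=8: vr[E=2138624/265655 F=81593344/10891855] → run F
t=9: vr[E=2138624/265655 F=19038976/2178371] → run E
t=10: vr[E=2950656/265655 F=19038976/2178371] → run F
t=11: vr[E=2950656/265655 F=108796416/10891855] → run F
t=12: vr[E=2950656/265655 F=122397952/10891855] → run E
t=13: vr[E=3762688/265655 F=122397952/10891855] → run F
t=14: vr[E=3762688/265655] → run E
t=15: vr[E=914944/53131] → run E
t=16: (idle)
t=17: (idle)
t=18: (idle)
t=19: (idle)
t=20: (idle)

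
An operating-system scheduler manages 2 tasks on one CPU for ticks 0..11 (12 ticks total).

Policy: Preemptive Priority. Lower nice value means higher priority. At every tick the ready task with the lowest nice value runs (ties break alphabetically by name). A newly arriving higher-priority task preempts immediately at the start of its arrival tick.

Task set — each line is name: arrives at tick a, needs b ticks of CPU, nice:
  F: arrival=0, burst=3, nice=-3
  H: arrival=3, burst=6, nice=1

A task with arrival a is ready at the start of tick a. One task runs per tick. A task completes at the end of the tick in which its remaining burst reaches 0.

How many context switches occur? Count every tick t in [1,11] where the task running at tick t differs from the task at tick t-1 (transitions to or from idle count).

t=0: ready={F} → run F
t=1: ready={F} → run F
t=2: ready={F} → run F
t=3: ready={H} → run H
t=4: ready={H} → run H
t=5: ready={H} → run H
t=6: ready={H} → run H
t=7: ready={H} → run H
t=8: ready={H} → run H
t=9: (idle)
t=10: (idle)
t=11: (idle)

context switches = 2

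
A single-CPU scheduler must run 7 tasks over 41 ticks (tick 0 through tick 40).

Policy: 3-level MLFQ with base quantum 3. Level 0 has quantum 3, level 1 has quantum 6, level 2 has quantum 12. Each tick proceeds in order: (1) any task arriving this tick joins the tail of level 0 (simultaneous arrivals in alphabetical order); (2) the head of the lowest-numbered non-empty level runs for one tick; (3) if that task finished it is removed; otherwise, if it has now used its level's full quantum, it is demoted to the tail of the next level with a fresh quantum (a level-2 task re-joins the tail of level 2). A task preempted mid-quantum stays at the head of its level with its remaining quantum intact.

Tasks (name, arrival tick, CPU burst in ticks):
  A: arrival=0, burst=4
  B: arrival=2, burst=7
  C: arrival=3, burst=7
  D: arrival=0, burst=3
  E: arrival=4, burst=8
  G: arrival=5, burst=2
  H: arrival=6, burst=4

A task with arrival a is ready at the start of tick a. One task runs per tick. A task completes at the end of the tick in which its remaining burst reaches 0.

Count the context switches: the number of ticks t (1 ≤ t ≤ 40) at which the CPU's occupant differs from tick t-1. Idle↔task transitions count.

t=0: L0/L1/L2 = AD/-/- → run A
t=1: L0/L1/L2 = AD/-/- → run A
t=2: L0/L1/L2 = ADB/-/- → run A
t=3: L0/L1/L2 = DBC/A/- → run D
t=4: L0/L1/L2 = DBCE/A/- → run D
t=5: L0/L1/L2 = DBCEG/A/- → run D
t=6: L0/L1/L2 = BCEGH/A/- → run B
t=7: L0/L1/L2 = BCEGH/A/- → run B
t=8: L0/L1/L2 = BCEGH/A/- → run B
t=9: L0/L1/L2 = CEGH/AB/- → run C
t=10: L0/L1/L2 = CEGH/AB/- → run C
t=11: L0/L1/L2 = CEGH/AB/- → run C
t=12: L0/L1/L2 = EGH/ABC/- → run E
t=13: L0/L1/L2 = EGH/ABC/- → run E
t=14: L0/L1/L2 = EGH/ABC/- → run E
t=15: L0/L1/L2 = GH/ABCE/- → run G
t=16: L0/L1/L2 = GH/ABCE/- → run G
t=17: L0/L1/L2 = H/ABCE/- → run H
t=18: L0/L1/L2 = H/ABCE/- → run H
t=19: L0/L1/L2 = H/ABCE/- → run H
t=20: L0/L1/L2 = -/ABCEH/- → run A
t=21: L0/L1/L2 = -/BCEH/- → run B
t=22: L0/L1/L2 = -/BCEH/- → run B
t=23: L0/L1/L2 = -/BCEH/- → run B
t=24: L0/L1/L2 = -/BCEH/- → run B
t=25: L0/L1/L2 = -/CEH/- → run C
t=26: L0/L1/L2 = -/CEH/- → run C
t=27: L0/L1/L2 = -/CEH/- → run C
t=28: L0/L1/L2 = -/CEH/- → run C
t=29: L0/L1/L2 = -/EH/- → run E
t=30: L0/L1/L2 = -/EH/- → run E
t=31: L0/L1/L2 = -/EH/- → run E
t=32: L0/L1/L2 = -/EH/- → run E
t=33: L0/L1/L2 = -/EH/- → run E
t=34: L0/L1/L2 = -/H/- → run H
t=35: (idle)
t=36: (idle)
t=37: (idle)
t=38: (idle)
t=39: (idle)
t=40: (idle)

context switches = 12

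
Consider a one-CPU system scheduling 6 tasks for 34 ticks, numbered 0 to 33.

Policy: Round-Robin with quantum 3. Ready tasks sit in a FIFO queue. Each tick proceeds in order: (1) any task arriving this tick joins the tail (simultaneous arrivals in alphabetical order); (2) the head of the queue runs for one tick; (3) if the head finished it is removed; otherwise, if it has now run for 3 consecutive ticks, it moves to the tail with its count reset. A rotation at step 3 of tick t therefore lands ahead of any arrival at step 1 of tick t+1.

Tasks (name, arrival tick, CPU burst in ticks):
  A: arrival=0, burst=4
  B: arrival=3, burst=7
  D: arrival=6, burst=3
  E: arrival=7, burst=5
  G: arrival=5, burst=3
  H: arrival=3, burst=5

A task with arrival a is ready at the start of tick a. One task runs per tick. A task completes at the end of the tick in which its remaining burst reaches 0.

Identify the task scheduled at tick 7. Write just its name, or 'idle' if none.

running at tick 7 = H

t=0: queue=[A] q_used=0 → run A
t=1: queue=[A] q_used=1 → run A
t=2: queue=[A] q_used=2 → run A
t=3: queue=[A,B,H] q_used=0 → run A
t=4: queue=[B,H] q_used=0 → run B
t=5: queue=[B,H,G] q_used=1 → run B
t=6: queue=[B,H,G,D] q_used=2 → run B
t=7: queue=[H,G,D,B,E] q_used=0 → run H
t=8: queue=[H,G,D,B,E] q_used=1 → run H
t=9: queue=[H,G,D,B,E] q_used=2 → run H
t=10: queue=[G,D,B,E,H] q_used=0 → run G
t=11: queue=[G,D,B,E,H] q_used=1 → run G
t=12: queue=[G,D,B,E,H] q_used=2 → run G
t=13: queue=[D,B,E,H] q_used=0 → run D
t=14: queue=[D,B,E,H] q_used=1 → run D
t=15: queue=[D,B,E,H] q_used=2 → run D
t=16: queue=[B,E,H] q_used=0 → run B
t=17: queue=[B,E,H] q_used=1 → run B
t=18: queue=[B,E,H] q_used=2 → run B
t=19: queue=[E,H,B] q_used=0 → run E
t=20: queue=[E,H,B] q_used=1 → run E
t=21: queue=[E,H,B] q_used=2 → run E
t=22: queue=[H,B,E] q_used=0 → run H
t=23: queue=[H,B,E] q_used=1 → run H
t=24: queue=[B,E] q_used=0 → run B
t=25: queue=[E] q_used=0 → run E
t=26: queue=[E] q_used=1 → run E
t=27: (idle)
t=28: (idle)
t=29: (idle)
t=30: (idle)
t=31: (idle)
t=32: (idle)
t=33: (idle)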